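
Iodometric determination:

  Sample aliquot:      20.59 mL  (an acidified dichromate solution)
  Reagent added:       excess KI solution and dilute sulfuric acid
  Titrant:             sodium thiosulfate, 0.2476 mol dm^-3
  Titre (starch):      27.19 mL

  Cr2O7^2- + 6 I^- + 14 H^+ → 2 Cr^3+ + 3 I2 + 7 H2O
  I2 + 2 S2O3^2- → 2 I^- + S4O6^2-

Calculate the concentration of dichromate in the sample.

0.05449 mol/L

n(S2O3^2-) = 0.02719 × 0.2476 = 6.732 × 10^-3 mol
n(I2) = n(S2O3^2-)/2 = 3.366 × 10^-3 mol
From the 1:3 ratio, n(Cr2O7^2-) in the aliquot = 1/3 × 3.366 × 10^-3 = 1.122 × 10^-3 mol
[Cr2O7^2-] = 1.122 × 10^-3 / 0.02059 = 0.05449 mol/L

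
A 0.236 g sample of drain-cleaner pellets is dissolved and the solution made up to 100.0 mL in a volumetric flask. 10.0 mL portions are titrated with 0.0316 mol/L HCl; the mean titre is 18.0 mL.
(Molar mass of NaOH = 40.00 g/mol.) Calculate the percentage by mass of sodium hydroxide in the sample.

96.4 %

NaOH + HCl → NaCl + H2O
n(HCl) per titration = 0.0180 × 0.0316 = 5.69 × 10^-4 mol
n(NaOH) in each aliquot = 5.69 × 10^-4 mol (1:1 ratio)
n(NaOH) in the whole flask = 5.69 × 10^-4 × 100.0/10.0 = 5.69 × 10^-3 mol
mass of NaOH = 5.69 × 10^-3 × 40.00 = 0.228 g
% NaOH = 0.228 / 0.236 × 100 = 96.4 %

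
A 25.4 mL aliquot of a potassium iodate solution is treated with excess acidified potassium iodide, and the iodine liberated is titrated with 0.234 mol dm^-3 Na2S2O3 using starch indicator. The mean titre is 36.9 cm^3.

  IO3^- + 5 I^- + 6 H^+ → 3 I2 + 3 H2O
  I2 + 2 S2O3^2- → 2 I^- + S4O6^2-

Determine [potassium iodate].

0.0567 mol/L

n(S2O3^2-) = 0.0369 × 0.234 = 8.63 × 10^-3 mol
n(I2) = n(S2O3^2-)/2 = 4.32 × 10^-3 mol
From the 1:3 ratio, n(IO3^-) in the aliquot = 1/3 × 4.32 × 10^-3 = 1.44 × 10^-3 mol
[IO3^-] = 1.44 × 10^-3 / 0.0254 = 0.0567 mol/L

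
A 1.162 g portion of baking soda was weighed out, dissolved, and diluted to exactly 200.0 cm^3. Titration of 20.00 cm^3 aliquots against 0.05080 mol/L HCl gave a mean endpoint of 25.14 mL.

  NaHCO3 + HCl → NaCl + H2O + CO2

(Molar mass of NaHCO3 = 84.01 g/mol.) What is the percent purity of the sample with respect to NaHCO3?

n(HCl) per titration = 0.02514 × 0.05080 = 1.277 × 10^-3 mol
n(NaHCO3) in each aliquot = 1.277 × 10^-3 mol (1:1 ratio)
n(NaHCO3) in the whole flask = 1.277 × 10^-3 × 200.0/20.00 = 0.01277 mol
mass of NaHCO3 = 0.01277 × 84.01 = 1.073 g
% NaHCO3 = 1.073 / 1.162 × 100 = 92.33 %

92.33 %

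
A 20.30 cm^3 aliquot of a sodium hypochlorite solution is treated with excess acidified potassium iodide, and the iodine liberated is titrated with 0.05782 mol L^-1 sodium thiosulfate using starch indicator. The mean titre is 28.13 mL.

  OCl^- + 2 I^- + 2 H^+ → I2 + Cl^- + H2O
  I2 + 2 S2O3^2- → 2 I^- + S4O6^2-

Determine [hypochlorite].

n(S2O3^2-) = 0.02813 × 0.05782 = 1.626 × 10^-3 mol
n(I2) = n(S2O3^2-)/2 = 8.132 × 10^-4 mol
n(OCl^-) in the aliquot = 8.132 × 10^-4 mol (1:1 ratio)
[OCl^-] = 8.132 × 10^-4 / 0.02030 = 0.04006 mol/L

0.04006 mol/L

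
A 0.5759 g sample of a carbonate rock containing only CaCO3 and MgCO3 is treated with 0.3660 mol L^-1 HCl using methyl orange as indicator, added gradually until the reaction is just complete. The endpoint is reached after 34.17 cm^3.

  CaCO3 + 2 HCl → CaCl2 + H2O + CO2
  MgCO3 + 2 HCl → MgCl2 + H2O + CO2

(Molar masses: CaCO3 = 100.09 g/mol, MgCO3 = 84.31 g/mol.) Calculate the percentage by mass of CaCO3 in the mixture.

n(HCl) = 0.03417 × 0.3660 = 0.01251 mol
Let x = n(CaCO3), y = n(MgCO3).
Titrant: 2x + 2y = 0.01251;  mass: 100.09x + 84.31y = 0.5759
Solving, x = 3.086 × 10^-3 mol, y = 3.167 × 10^-3 mol
mass of CaCO3 = 3.086 × 10^-3 × 100.09 = 0.3089 g
% CaCO3 = 0.3089 / 0.5759 × 100 = 53.64 %

53.64 %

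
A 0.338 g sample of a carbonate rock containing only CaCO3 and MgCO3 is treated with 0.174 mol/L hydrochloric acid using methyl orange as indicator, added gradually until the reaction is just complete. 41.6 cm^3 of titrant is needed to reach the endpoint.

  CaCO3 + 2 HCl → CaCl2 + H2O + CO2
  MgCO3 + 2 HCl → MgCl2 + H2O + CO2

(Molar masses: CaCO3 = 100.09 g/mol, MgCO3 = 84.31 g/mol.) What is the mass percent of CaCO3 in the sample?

61.7 %

n(HCl) = 0.0416 × 0.174 = 7.24 × 10^-3 mol
Let x = n(CaCO3), y = n(MgCO3).
Titrant: 2x + 2y = 7.24 × 10^-3;  mass: 100.09x + 84.31y = 0.338
Solving, x = 2.08 × 10^-3 mol, y = 1.54 × 10^-3 mol
mass of CaCO3 = 2.08 × 10^-3 × 100.09 = 0.208 g
% CaCO3 = 0.208 / 0.338 × 100 = 61.7 %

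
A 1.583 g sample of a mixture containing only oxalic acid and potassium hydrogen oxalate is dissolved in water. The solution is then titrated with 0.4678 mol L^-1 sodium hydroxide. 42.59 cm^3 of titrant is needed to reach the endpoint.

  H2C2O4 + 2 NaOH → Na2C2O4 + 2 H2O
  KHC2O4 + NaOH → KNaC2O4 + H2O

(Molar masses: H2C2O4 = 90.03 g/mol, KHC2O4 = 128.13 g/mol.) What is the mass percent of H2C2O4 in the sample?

n(NaOH) = 0.04259 × 0.4678 = 0.01992 mol
Let x = n(H2C2O4), y = n(KHC2O4).
Titrant: 2x + 1y = 0.01992;  mass: 90.03x + 128.13y = 1.583
Solving, x = 5.834 × 10^-3 mol, y = 8.255 × 10^-3 mol
mass of H2C2O4 = 5.834 × 10^-3 × 90.03 = 0.5252 g
% H2C2O4 = 0.5252 / 1.583 × 100 = 33.18 %

33.18 %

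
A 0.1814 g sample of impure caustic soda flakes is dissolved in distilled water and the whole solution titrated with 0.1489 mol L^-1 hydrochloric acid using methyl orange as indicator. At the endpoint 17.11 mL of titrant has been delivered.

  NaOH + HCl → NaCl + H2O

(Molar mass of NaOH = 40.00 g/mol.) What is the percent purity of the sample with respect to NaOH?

56.18 %

n(HCl) = 0.01711 L × 0.1489 mol/L = 2.548 × 10^-3 mol
n(NaOH) = 2.548 × 10^-3 mol (1:1 ratio)
mass of NaOH = 2.548 × 10^-3 × 40.00 g/mol = 0.1019 g
% NaOH = 0.1019 / 0.1814 × 100 = 56.18 %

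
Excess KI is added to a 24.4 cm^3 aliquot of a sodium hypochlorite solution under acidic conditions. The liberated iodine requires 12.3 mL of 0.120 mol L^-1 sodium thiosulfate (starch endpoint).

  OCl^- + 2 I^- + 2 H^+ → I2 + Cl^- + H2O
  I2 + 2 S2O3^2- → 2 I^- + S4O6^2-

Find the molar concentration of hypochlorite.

n(S2O3^2-) = 0.0123 × 0.120 = 1.48 × 10^-3 mol
n(I2) = n(S2O3^2-)/2 = 7.38 × 10^-4 mol
n(OCl^-) in the aliquot = 7.38 × 10^-4 mol (1:1 ratio)
[OCl^-] = 7.38 × 10^-4 / 0.0244 = 0.0302 mol/L

0.0302 mol/L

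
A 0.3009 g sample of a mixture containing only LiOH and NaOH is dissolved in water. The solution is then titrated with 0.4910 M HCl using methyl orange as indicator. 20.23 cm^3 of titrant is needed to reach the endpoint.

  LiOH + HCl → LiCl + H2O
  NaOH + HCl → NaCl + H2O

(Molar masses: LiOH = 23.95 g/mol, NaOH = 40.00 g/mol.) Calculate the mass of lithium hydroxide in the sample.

0.1439 g

n(HCl) = 0.02023 × 0.4910 = 9.933 × 10^-3 mol
Let x = n(LiOH), y = n(NaOH).
Titrant: 1x + 1y = 9.933 × 10^-3;  mass: 23.95x + 40.00y = 0.3009
Solving, x = 6.007 × 10^-3 mol, y = 3.926 × 10^-3 mol
mass of LiOH = 6.007 × 10^-3 × 23.95 = 0.1439 g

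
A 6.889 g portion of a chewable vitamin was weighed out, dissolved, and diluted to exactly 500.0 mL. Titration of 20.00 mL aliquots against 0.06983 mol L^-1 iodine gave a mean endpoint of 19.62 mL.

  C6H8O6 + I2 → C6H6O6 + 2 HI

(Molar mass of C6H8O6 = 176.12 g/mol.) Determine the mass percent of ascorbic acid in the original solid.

87.57 %

n(I2) per titration = 0.01962 × 0.06983 = 1.370 × 10^-3 mol
n(C6H8O6) in each aliquot = 1.370 × 10^-3 mol (1:1 ratio)
n(C6H8O6) in the whole flask = 1.370 × 10^-3 × 500.0/20.00 = 0.03425 mol
mass of C6H8O6 = 0.03425 × 176.12 = 6.032 g
% C6H8O6 = 6.032 / 6.889 × 100 = 87.57 %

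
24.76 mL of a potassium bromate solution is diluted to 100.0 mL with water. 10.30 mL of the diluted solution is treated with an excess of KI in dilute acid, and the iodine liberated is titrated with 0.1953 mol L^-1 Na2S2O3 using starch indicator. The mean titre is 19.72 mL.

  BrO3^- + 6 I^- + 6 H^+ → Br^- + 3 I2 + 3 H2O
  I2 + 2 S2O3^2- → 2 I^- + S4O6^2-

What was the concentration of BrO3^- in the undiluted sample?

n(S2O3^2-) = 0.01972 × 0.1953 = 3.851 × 10^-3 mol
n(I2) = n(S2O3^2-)/2 = 1.926 × 10^-3 mol
From the 1:3 ratio, n(BrO3^-) in the aliquot = 1/3 × 1.926 × 10^-3 = 6.419 × 10^-4 mol
[BrO3^-]_dilute = 6.419 × 10^-4 / 0.01030 = 0.06232 mol/L
[BrO3^-]_original = 0.06232 × 100.0/24.76 = 0.2517 mol/L

0.2517 mol/L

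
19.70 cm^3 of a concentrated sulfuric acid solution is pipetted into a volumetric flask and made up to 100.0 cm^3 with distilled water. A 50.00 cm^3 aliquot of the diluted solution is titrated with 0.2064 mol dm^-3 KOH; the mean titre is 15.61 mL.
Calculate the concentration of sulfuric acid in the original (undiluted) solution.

0.1635 mol/L

H2SO4 + 2 KOH → K2SO4 + 2 H2O
n(KOH) = 0.01561 × 0.2064 = 3.222 × 10^-3 mol
From the 1:2 ratio, n(H2SO4) in the aliquot = 1/2 × 3.222 × 10^-3 = 1.611 × 10^-3 mol
[H2SO4]_dilute = 1.611 × 10^-3 / 0.05000 = 0.03222 mol/L
Dilution factor = 100.0 / 19.70 = 5.076
[H2SO4]_stock = 0.03222 × 5.076 = 0.1635 mol/L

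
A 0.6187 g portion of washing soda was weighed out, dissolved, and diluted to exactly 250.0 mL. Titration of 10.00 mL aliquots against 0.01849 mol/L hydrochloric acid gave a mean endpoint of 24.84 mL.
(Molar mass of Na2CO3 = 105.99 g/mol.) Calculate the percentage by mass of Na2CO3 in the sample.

Na2CO3 + 2 HCl → 2 NaCl + H2O + CO2
n(HCl) per titration = 0.02484 × 0.01849 = 4.593 × 10^-4 mol
From the 1:2 ratio, n(Na2CO3) in each aliquot = 1/2 × 4.593 × 10^-4 = 2.296 × 10^-4 mol
n(Na2CO3) in the whole flask = 2.296 × 10^-4 × 250.0/10.00 = 5.741 × 10^-3 mol
mass of Na2CO3 = 5.741 × 10^-3 × 105.99 = 0.6085 g
% Na2CO3 = 0.6085 / 0.6187 × 100 = 98.35 %

98.35 %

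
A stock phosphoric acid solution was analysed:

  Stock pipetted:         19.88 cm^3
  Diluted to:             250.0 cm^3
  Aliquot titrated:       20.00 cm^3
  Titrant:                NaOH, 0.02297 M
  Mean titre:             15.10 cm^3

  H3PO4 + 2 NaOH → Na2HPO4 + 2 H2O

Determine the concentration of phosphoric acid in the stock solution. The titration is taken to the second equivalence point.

0.1090 M

n(NaOH) = 0.01510 × 0.02297 = 3.468 × 10^-4 mol
From the 1:2 ratio, n(H3PO4) in the aliquot = 1/2 × 3.468 × 10^-4 = 1.734 × 10^-4 mol
[H3PO4]_dilute = 1.734 × 10^-4 / 0.02000 = 0.008671 mol/L
Dilution factor = 250.0 / 19.88 = 12.58
[H3PO4]_stock = 0.008671 × 12.58 = 0.1090 mol/L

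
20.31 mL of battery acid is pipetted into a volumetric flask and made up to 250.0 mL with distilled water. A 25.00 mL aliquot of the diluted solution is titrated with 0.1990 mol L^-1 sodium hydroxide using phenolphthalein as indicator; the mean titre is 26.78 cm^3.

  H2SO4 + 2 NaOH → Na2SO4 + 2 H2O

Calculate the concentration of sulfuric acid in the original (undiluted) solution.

1.312 mol/L

n(NaOH) = 0.02678 × 0.1990 = 5.329 × 10^-3 mol
From the 1:2 ratio, n(H2SO4) in the aliquot = 1/2 × 5.329 × 10^-3 = 2.665 × 10^-3 mol
[H2SO4]_dilute = 2.665 × 10^-3 / 0.02500 = 0.1066 mol/L
Dilution factor = 250.0 / 20.31 = 12.31
[H2SO4]_stock = 0.1066 × 12.31 = 1.312 mol/L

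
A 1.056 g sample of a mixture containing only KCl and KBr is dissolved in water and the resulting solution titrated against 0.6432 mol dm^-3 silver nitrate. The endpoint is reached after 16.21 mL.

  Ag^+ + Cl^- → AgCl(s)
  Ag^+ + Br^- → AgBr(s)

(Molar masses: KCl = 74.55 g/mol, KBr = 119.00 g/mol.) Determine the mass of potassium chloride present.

n(AgNO3) = 0.01621 × 0.6432 = 0.01043 mol
Let x = n(KCl), y = n(KBr).
Titrant: 1x + 1y = 0.01043;  mass: 74.55x + 119.00y = 1.056
Solving, x = 4.156 × 10^-3 mol, y = 6.270 × 10^-3 mol
mass of KCl = 4.156 × 10^-3 × 74.55 = 0.3098 g

0.3098 g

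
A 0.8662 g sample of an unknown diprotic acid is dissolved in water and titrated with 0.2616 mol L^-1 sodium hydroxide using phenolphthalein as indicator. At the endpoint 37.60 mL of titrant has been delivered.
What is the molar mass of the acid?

176.1 g/mol

n(NaOH) = 0.03760 L × 0.2616 mol/L = 9.836 × 10^-3 mol
From the 1:2 ratio, n(H2A) = 1/2 × 9.836 × 10^-3 = 4.918 × 10^-3 mol
M = m / n = 0.8662 g / 4.918 × 10^-3 mol = 176.1 g/mol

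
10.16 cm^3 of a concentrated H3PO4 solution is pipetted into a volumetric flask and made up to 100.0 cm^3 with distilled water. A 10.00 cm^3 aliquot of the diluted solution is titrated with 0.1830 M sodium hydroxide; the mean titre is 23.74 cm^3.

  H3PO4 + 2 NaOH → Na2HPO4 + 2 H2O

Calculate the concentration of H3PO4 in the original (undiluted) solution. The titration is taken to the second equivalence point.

n(NaOH) = 0.02374 × 0.1830 = 4.344 × 10^-3 mol
From the 1:2 ratio, n(H3PO4) in the aliquot = 1/2 × 4.344 × 10^-3 = 2.172 × 10^-3 mol
[H3PO4]_dilute = 2.172 × 10^-3 / 0.01000 = 0.2172 mol/L
Dilution factor = 100.0 / 10.16 = 9.843
[H3PO4]_stock = 0.2172 × 9.843 = 2.138 mol/L

2.138 M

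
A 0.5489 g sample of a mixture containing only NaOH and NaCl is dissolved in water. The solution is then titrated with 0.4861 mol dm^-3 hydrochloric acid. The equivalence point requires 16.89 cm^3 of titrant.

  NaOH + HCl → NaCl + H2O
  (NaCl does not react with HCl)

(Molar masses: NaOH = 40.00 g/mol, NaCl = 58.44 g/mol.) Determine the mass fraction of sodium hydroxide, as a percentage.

59.83 %

n(HCl) = 0.01689 × 0.4861 = 8.210 × 10^-3 mol
Let x = n(NaOH), y = n(NaCl).
Titrant: 1x = 8.210 × 10^-3;  mass: 40.00x + 58.44y = 0.5489
Solving, x = 8.210 × 10^-3 mol, y = 3.773 × 10^-3 mol
mass of NaOH = 8.210 × 10^-3 × 40.00 = 0.3284 g
% NaOH = 0.3284 / 0.5489 × 100 = 59.83 %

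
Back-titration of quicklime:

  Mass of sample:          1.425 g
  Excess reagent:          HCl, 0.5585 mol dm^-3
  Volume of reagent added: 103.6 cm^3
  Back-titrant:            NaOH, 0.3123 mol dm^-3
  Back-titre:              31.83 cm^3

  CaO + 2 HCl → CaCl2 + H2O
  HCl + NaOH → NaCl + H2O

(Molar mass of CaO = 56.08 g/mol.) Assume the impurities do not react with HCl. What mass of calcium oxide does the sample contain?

1.344 g

n(HCl) added = 0.1036 × 0.5585 = 0.05786 mol
n(NaOH) used in back-titration = 0.03183 × 0.3123 = 9.941 × 10^-3 mol
n(HCl) left over = 9.941 × 10^-3 mol (1:1 ratio)
n(HCl) consumed by analyte = 0.05786 − 9.941 × 10^-3 = 0.04792 mol
From the 1:2 ratio, n(CaO) = 1/2 × 0.04792 = 0.02396 mol
mass of CaO = 0.02396 × 56.08 = 1.344 g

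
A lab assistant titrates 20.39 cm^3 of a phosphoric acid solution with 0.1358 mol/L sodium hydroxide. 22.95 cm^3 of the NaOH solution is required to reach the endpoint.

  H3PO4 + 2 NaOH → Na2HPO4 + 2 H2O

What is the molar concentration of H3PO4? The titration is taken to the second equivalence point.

0.07642 mol/L

n(NaOH) = 0.02295 L × 0.1358 mol/L = 3.117 × 10^-3 mol
From the 1:2 mole ratio, n(H3PO4) = 1/2 × 3.117 × 10^-3 = 1.558 × 10^-3 mol
[H3PO4] = 1.558 × 10^-3 mol / 0.02039 L = 0.07642 mol/L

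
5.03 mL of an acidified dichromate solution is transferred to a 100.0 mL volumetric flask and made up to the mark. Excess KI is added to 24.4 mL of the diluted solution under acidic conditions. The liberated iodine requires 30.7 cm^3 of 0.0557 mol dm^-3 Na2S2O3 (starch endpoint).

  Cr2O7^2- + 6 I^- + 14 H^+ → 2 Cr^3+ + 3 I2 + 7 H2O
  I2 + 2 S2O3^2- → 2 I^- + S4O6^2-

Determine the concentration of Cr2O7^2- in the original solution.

n(S2O3^2-) = 0.0307 × 0.0557 = 1.71 × 10^-3 mol
n(I2) = n(S2O3^2-)/2 = 8.55 × 10^-4 mol
From the 1:3 ratio, n(Cr2O7^2-) in the aliquot = 1/3 × 8.55 × 10^-4 = 2.85 × 10^-4 mol
[Cr2O7^2-]_dilute = 2.85 × 10^-4 / 0.0244 = 0.0117 mol/L
[Cr2O7^2-]_original = 0.0117 × 100.0/5.03 = 0.232 mol/L

0.232 mol/L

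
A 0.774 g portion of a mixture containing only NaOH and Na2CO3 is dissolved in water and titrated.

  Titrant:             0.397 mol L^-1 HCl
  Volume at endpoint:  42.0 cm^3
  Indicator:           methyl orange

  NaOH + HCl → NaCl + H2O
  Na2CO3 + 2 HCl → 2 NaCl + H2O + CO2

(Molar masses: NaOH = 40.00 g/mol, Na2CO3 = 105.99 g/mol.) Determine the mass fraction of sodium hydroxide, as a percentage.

n(HCl) = 0.0420 × 0.397 = 0.0167 mol
Let x = n(NaOH), y = n(Na2CO3).
Titrant: 1x + 2y = 0.0167;  mass: 40.00x + 105.99y = 0.774
Solving, x = 8.44 × 10^-3 mol, y = 4.12 × 10^-3 mol
mass of NaOH = 8.44 × 10^-3 × 40.00 = 0.337 g
% NaOH = 0.337 / 0.774 × 100 = 43.6 %

43.6 %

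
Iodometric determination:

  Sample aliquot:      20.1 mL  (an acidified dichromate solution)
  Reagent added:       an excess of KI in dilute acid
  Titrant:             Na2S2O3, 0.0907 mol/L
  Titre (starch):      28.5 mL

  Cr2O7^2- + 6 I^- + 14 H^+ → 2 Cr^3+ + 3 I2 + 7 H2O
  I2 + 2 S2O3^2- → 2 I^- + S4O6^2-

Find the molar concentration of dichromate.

0.0214 mol/L

n(S2O3^2-) = 0.0285 × 0.0907 = 2.58 × 10^-3 mol
n(I2) = n(S2O3^2-)/2 = 1.29 × 10^-3 mol
From the 1:3 ratio, n(Cr2O7^2-) in the aliquot = 1/3 × 1.29 × 10^-3 = 4.31 × 10^-4 mol
[Cr2O7^2-] = 4.31 × 10^-4 / 0.0201 = 0.0214 mol/L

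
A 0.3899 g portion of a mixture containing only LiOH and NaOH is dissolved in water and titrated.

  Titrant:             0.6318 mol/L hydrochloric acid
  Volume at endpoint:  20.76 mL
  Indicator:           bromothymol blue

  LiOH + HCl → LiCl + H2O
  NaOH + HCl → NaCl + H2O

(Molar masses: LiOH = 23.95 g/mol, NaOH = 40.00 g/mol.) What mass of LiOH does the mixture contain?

0.2011 g

n(HCl) = 0.02076 × 0.6318 = 0.01312 mol
Let x = n(LiOH), y = n(NaOH).
Titrant: 1x + 1y = 0.01312;  mass: 23.95x + 40.00y = 0.3899
Solving, x = 8.395 × 10^-3 mol, y = 4.721 × 10^-3 mol
mass of LiOH = 8.395 × 10^-3 × 23.95 = 0.2011 g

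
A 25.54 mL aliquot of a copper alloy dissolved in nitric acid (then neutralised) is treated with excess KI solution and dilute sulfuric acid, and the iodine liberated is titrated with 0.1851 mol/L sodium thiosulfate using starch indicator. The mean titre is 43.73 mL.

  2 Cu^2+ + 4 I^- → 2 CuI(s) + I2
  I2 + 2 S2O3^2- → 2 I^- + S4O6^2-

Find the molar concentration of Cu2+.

n(S2O3^2-) = 0.04373 × 0.1851 = 8.094 × 10^-3 mol
n(I2) = n(S2O3^2-)/2 = 4.047 × 10^-3 mol
From the 2:1 ratio, n(Cu2+) in the aliquot = 2/1 × 4.047 × 10^-3 = 8.094 × 10^-3 mol
[Cu2+] = 8.094 × 10^-3 / 0.02554 = 0.3169 mol/L

0.3169 mol/L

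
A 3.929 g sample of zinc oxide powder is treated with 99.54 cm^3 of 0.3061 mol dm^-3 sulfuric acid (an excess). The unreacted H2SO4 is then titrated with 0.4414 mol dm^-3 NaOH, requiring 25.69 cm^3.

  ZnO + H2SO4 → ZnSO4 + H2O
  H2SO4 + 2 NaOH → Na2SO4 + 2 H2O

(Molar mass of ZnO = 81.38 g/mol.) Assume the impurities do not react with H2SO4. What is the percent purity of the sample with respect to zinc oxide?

n(H2SO4) added = 0.09954 × 0.3061 = 0.03047 mol
n(NaOH) used in back-titration = 0.02569 × 0.4414 = 0.01134 mol
From the 1:2 ratio, n(H2SO4) left over = 1/2 × 0.01134 = 5.670 × 10^-3 mol
n(H2SO4) consumed by analyte = 0.03047 − 5.670 × 10^-3 = 0.02480 mol
n(ZnO) = 0.02480 mol (1:1 ratio)
mass of ZnO = 0.02480 × 81.38 = 2.018 g
% ZnO = 2.018 / 3.929 × 100 = 51.37 %

51.37 %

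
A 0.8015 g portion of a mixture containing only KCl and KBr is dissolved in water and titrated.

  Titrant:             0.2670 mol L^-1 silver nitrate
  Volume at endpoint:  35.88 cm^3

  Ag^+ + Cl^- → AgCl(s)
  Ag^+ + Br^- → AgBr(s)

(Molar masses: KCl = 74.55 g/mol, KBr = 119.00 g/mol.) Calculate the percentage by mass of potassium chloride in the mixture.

70.84 %

n(AgNO3) = 0.03588 × 0.2670 = 9.580 × 10^-3 mol
Let x = n(KCl), y = n(KBr).
Titrant: 1x + 1y = 9.580 × 10^-3;  mass: 74.55x + 119.00y = 0.8015
Solving, x = 7.616 × 10^-3 mol, y = 1.964 × 10^-3 mol
mass of KCl = 7.616 × 10^-3 × 74.55 = 0.5677 g
% KCl = 0.5677 / 0.8015 × 100 = 70.84 %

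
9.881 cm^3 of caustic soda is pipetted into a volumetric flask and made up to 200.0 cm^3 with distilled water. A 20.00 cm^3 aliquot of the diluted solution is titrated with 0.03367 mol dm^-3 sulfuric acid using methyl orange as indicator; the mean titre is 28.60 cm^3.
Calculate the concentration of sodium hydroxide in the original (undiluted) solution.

1.949 mol/L

2 NaOH + H2SO4 → Na2SO4 + 2 H2O
n(H2SO4) = 0.02860 × 0.03367 = 9.630 × 10^-4 mol
From the 2:1 ratio, n(NaOH) in the aliquot = 2/1 × 9.630 × 10^-4 = 1.926 × 10^-3 mol
[NaOH]_dilute = 1.926 × 10^-3 / 0.02000 = 0.09630 mol/L
Dilution factor = 200.0 / 9.881 = 20.24
[NaOH]_stock = 0.09630 × 20.24 = 1.949 mol/L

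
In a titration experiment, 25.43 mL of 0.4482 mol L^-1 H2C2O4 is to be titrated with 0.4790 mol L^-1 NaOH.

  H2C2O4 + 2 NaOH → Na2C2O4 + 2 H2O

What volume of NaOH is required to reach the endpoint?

47.59 mL

n(H2C2O4) = 0.02543 L × 0.4482 mol/L = 0.01140 mol
From the 2:1 stoichiometry, n(NaOH) = 2/1 × 0.01140 = 0.02280 mol
V(NaOH) = 0.02280 mol / 0.4790 mol/L = 0.04759 L = 47.59 mL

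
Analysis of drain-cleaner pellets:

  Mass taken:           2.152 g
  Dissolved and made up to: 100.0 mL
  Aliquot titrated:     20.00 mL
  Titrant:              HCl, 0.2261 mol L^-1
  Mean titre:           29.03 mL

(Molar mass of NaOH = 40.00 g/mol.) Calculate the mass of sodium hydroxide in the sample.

NaOH + HCl → NaCl + H2O
n(HCl) per titration = 0.02903 × 0.2261 = 6.564 × 10^-3 mol
n(NaOH) in each aliquot = 6.564 × 10^-3 mol (1:1 ratio)
n(NaOH) in the whole flask = 6.564 × 10^-3 × 100.0/20.00 = 0.03282 mol
mass of NaOH = 0.03282 × 40.00 = 1.313 g

1.313 g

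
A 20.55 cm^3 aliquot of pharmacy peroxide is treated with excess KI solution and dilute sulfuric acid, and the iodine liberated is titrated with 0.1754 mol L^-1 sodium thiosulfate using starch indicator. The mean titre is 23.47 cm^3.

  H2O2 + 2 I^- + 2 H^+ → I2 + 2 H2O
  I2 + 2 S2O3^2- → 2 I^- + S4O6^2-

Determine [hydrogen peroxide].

0.1002 mol/L

n(S2O3^2-) = 0.02347 × 0.1754 = 4.117 × 10^-3 mol
n(I2) = n(S2O3^2-)/2 = 2.058 × 10^-3 mol
n(H2O2) in the aliquot = 2.058 × 10^-3 mol (1:1 ratio)
[H2O2] = 2.058 × 10^-3 / 0.02055 = 0.1002 mol/L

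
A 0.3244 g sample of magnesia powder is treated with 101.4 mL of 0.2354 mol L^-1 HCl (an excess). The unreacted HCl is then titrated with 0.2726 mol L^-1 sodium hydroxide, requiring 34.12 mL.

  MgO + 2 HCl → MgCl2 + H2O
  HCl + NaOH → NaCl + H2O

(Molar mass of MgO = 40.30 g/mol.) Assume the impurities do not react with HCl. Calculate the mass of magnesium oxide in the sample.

0.2936 g

n(HCl) added = 0.1014 × 0.2354 = 0.02387 mol
n(NaOH) used in back-titration = 0.03412 × 0.2726 = 9.301 × 10^-3 mol
n(HCl) left over = 9.301 × 10^-3 mol (1:1 ratio)
n(HCl) consumed by analyte = 0.02387 − 9.301 × 10^-3 = 0.01457 mol
From the 1:2 ratio, n(MgO) = 1/2 × 0.01457 = 7.284 × 10^-3 mol
mass of MgO = 7.284 × 10^-3 × 40.30 = 0.2936 g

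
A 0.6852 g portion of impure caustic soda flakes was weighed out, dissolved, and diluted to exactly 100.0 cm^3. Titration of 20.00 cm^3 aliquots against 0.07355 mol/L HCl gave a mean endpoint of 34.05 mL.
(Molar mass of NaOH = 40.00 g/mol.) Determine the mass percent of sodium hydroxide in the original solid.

NaOH + HCl → NaCl + H2O
n(HCl) per titration = 0.03405 × 0.07355 = 2.504 × 10^-3 mol
n(NaOH) in each aliquot = 2.504 × 10^-3 mol (1:1 ratio)
n(NaOH) in the whole flask = 2.504 × 10^-3 × 100.0/20.00 = 0.01252 mol
mass of NaOH = 0.01252 × 40.00 = 0.5009 g
% NaOH = 0.5009 / 0.6852 × 100 = 73.10 %

73.10 %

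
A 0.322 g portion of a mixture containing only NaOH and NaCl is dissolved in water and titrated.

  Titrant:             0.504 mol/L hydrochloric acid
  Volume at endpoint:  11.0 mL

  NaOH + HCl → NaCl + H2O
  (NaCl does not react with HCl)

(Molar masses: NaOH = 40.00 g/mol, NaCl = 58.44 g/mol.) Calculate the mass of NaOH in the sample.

0.222 g

n(HCl) = 0.0110 × 0.504 = 5.54 × 10^-3 mol
Let x = n(NaOH), y = n(NaCl).
Titrant: 1x = 5.54 × 10^-3;  mass: 40.00x + 58.44y = 0.322
Solving, x = 5.54 × 10^-3 mol, y = 1.72 × 10^-3 mol
mass of NaOH = 5.54 × 10^-3 × 40.00 = 0.222 g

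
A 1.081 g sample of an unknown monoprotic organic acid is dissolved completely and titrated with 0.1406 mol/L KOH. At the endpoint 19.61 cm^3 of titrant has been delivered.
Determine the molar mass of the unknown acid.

392.1 g/mol

n(KOH) = 0.01961 L × 0.1406 mol/L = 2.757 × 10^-3 mol
n(HA) = 2.757 × 10^-3 mol (1:1 ratio)
M = m / n = 1.081 g / 2.757 × 10^-3 mol = 392.1 g/mol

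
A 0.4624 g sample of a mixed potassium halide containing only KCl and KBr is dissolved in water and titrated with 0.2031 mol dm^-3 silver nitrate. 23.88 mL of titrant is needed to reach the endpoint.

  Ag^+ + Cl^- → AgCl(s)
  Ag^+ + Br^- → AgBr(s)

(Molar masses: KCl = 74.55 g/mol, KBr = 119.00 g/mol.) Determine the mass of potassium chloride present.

0.1925 g

n(AgNO3) = 0.02388 × 0.2031 = 4.850 × 10^-3 mol
Let x = n(KCl), y = n(KBr).
Titrant: 1x + 1y = 4.850 × 10^-3;  mass: 74.55x + 119.00y = 0.4624
Solving, x = 2.582 × 10^-3 mol, y = 2.268 × 10^-3 mol
mass of KCl = 2.582 × 10^-3 × 74.55 = 0.1925 g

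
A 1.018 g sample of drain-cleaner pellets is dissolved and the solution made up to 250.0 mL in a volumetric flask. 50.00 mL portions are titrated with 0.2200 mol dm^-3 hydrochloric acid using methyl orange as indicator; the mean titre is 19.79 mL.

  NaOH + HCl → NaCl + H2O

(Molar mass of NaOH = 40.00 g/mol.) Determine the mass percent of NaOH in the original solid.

85.54 %

n(HCl) per titration = 0.01979 × 0.2200 = 4.354 × 10^-3 mol
n(NaOH) in each aliquot = 4.354 × 10^-3 mol (1:1 ratio)
n(NaOH) in the whole flask = 4.354 × 10^-3 × 250.0/50.00 = 0.02177 mol
mass of NaOH = 0.02177 × 40.00 = 0.8708 g
% NaOH = 0.8708 / 1.018 × 100 = 85.54 %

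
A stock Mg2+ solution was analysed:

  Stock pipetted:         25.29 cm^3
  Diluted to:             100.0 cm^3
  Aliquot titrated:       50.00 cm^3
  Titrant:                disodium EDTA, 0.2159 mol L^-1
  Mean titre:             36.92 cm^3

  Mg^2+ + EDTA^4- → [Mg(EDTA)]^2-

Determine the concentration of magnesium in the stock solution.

n(EDTA) = 0.03692 × 0.2159 = 7.971 × 10^-3 mol
n(Mg2+) in the aliquot = 7.971 × 10^-3 mol (1:1 ratio)
[Mg2+]_dilute = 7.971 × 10^-3 / 0.05000 = 0.1594 mol/L
Dilution factor = 100.0 / 25.29 = 3.954
[Mg2+]_stock = 0.1594 × 3.954 = 0.6304 mol/L

0.6304 mol/L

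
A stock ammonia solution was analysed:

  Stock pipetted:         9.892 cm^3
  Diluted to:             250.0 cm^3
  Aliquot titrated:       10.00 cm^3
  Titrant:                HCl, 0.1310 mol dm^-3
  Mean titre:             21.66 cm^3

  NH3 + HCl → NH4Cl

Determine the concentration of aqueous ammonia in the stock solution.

7.171 mol/L

n(HCl) = 0.02166 × 0.1310 = 2.837 × 10^-3 mol
n(NH3) in the aliquot = 2.837 × 10^-3 mol (1:1 ratio)
[NH3]_dilute = 2.837 × 10^-3 / 0.01000 = 0.2837 mol/L
Dilution factor = 250.0 / 9.892 = 25.27
[NH3]_stock = 0.2837 × 25.27 = 7.171 mol/L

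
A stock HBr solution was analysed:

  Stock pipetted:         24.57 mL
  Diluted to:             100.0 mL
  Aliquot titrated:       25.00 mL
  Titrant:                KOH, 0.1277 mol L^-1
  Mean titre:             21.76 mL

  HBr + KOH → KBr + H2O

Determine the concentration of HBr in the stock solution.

0.4524 mol/L

n(KOH) = 0.02176 × 0.1277 = 2.779 × 10^-3 mol
n(HBr) in the aliquot = 2.779 × 10^-3 mol (1:1 ratio)
[HBr]_dilute = 2.779 × 10^-3 / 0.02500 = 0.1112 mol/L
Dilution factor = 100.0 / 24.57 = 4.070
[HBr]_stock = 0.1112 × 4.070 = 0.4524 mol/L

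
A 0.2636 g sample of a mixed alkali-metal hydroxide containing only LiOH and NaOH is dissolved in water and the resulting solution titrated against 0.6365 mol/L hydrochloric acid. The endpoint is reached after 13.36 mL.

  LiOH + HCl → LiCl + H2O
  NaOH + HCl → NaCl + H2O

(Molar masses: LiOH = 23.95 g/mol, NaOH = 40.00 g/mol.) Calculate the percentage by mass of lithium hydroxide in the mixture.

43.33 %

n(HCl) = 0.01336 × 0.6365 = 8.504 × 10^-3 mol
Let x = n(LiOH), y = n(NaOH).
Titrant: 1x + 1y = 8.504 × 10^-3;  mass: 23.95x + 40.00y = 0.2636
Solving, x = 4.769 × 10^-3 mol, y = 3.734 × 10^-3 mol
mass of LiOH = 4.769 × 10^-3 × 23.95 = 0.1142 g
% LiOH = 0.1142 / 0.2636 × 100 = 43.33 %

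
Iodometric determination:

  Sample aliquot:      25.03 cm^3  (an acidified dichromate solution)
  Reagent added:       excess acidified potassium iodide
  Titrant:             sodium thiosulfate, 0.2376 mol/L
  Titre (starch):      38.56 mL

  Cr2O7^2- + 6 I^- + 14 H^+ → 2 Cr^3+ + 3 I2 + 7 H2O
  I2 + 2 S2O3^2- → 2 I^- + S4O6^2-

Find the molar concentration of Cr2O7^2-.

0.06101 mol/L

n(S2O3^2-) = 0.03856 × 0.2376 = 9.162 × 10^-3 mol
n(I2) = n(S2O3^2-)/2 = 4.581 × 10^-3 mol
From the 1:3 ratio, n(Cr2O7^2-) in the aliquot = 1/3 × 4.581 × 10^-3 = 1.527 × 10^-3 mol
[Cr2O7^2-] = 1.527 × 10^-3 / 0.02503 = 0.06101 mol/L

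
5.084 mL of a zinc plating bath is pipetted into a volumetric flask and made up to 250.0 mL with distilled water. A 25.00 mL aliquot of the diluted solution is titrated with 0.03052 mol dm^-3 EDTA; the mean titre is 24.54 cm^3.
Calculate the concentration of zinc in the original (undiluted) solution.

1.473 mol/L

Zn^2+ + EDTA^4- → [Zn(EDTA)]^2-
n(EDTA) = 0.02454 × 0.03052 = 7.490 × 10^-4 mol
n(Zn2+) in the aliquot = 7.490 × 10^-4 mol (1:1 ratio)
[Zn2+]_dilute = 7.490 × 10^-4 / 0.02500 = 0.02996 mol/L
Dilution factor = 250.0 / 5.084 = 49.17
[Zn2+]_stock = 0.02996 × 49.17 = 1.473 mol/L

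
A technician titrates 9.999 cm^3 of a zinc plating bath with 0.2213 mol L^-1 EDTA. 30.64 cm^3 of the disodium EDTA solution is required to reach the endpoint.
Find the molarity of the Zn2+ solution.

0.6781 mol/L

Zn^2+ + EDTA^4- → [Zn(EDTA)]^2-
n(EDTA) = 0.03064 L × 0.2213 mol/L = 6.781 × 10^-3 mol
n(Zn2+) = 6.781 × 10^-3 mol (1:1 mole ratio)
[Zn2+] = 6.781 × 10^-3 mol / 0.009999 L = 0.6781 mol/L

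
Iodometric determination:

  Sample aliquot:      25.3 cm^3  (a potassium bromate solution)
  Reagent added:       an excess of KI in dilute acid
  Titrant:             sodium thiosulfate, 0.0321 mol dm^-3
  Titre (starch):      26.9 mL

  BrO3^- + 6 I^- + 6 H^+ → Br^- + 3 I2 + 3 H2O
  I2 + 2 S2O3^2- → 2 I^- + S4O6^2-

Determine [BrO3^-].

n(S2O3^2-) = 0.0269 × 0.0321 = 8.63 × 10^-4 mol
n(I2) = n(S2O3^2-)/2 = 4.32 × 10^-4 mol
From the 1:3 ratio, n(BrO3^-) in the aliquot = 1/3 × 4.32 × 10^-4 = 1.44 × 10^-4 mol
[BrO3^-] = 1.44 × 10^-4 / 0.0253 = 0.00569 mol/L

0.00569 mol/L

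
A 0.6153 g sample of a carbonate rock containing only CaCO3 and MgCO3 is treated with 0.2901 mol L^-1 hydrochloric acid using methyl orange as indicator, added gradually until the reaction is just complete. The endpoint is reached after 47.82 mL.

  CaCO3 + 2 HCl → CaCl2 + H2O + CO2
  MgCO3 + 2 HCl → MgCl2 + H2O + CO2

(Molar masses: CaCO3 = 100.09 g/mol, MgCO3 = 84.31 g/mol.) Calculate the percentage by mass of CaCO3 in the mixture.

n(HCl) = 0.04782 × 0.2901 = 0.01387 mol
Let x = n(CaCO3), y = n(MgCO3).
Titrant: 2x + 2y = 0.01387;  mass: 100.09x + 84.31y = 0.6153
Solving, x = 1.933 × 10^-3 mol, y = 5.003 × 10^-3 mol
mass of CaCO3 = 1.933 × 10^-3 × 100.09 = 0.1935 g
% CaCO3 = 0.1935 / 0.6153 × 100 = 31.44 %

31.44 %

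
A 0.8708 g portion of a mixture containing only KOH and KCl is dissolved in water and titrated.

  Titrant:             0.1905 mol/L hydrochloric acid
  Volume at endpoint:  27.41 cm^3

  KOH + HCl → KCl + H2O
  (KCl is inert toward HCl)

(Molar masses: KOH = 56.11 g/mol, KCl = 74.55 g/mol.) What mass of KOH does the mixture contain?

0.2930 g

n(HCl) = 0.02741 × 0.1905 = 5.222 × 10^-3 mol
Let x = n(KOH), y = n(KCl).
Titrant: 1x = 5.222 × 10^-3;  mass: 56.11x + 74.55y = 0.8708
Solving, x = 5.222 × 10^-3 mol, y = 7.751 × 10^-3 mol
mass of KOH = 5.222 × 10^-3 × 56.11 = 0.2930 g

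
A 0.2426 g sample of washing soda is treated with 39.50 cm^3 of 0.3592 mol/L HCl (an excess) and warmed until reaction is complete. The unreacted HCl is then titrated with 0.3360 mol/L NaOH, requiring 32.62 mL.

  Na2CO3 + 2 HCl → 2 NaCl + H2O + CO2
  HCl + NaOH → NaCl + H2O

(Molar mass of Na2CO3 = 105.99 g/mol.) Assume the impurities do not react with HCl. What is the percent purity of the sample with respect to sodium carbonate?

70.52 %

n(HCl) added = 0.03950 × 0.3592 = 0.01419 mol
n(NaOH) used in back-titration = 0.03262 × 0.3360 = 0.01096 mol
n(HCl) left over = 0.01096 mol (1:1 ratio)
n(HCl) consumed by analyte = 0.01419 − 0.01096 = 3.228 × 10^-3 mol
From the 1:2 ratio, n(Na2CO3) = 1/2 × 3.228 × 10^-3 = 1.614 × 10^-3 mol
mass of Na2CO3 = 1.614 × 10^-3 × 105.99 = 0.1711 g
% Na2CO3 = 0.1711 / 0.2426 × 100 = 70.52 %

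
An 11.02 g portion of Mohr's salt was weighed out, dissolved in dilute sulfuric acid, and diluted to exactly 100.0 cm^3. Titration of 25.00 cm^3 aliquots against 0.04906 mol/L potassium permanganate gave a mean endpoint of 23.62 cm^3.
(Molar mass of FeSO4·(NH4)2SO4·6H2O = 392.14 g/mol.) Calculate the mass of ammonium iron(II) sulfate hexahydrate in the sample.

9.088 g

MnO4^- + 5 Fe^2+ + 8 H^+ → Mn^2+ + 5 Fe^3+ + 4 H2O
n(KMnO4) per titration = 0.02362 × 0.04906 = 1.159 × 10^-3 mol
From the 5:1 ratio, n(FeSO4·(NH4)2SO4·6H2O) in each aliquot = 5/1 × 1.159 × 10^-3 = 5.794 × 10^-3 mol
n(FeSO4·(NH4)2SO4·6H2O) in the whole flask = 5.794 × 10^-3 × 100.0/25.00 = 0.02318 mol
mass of FeSO4·(NH4)2SO4·6H2O = 0.02318 × 392.14 = 9.088 g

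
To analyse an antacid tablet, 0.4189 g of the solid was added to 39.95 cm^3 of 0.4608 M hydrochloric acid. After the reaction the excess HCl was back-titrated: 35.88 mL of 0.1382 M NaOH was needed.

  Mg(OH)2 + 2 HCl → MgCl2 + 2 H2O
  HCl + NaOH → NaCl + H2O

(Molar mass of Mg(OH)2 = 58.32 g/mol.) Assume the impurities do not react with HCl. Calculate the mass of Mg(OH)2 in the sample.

n(HCl) added = 0.03995 × 0.4608 = 0.01841 mol
n(NaOH) used in back-titration = 0.03588 × 0.1382 = 4.959 × 10^-3 mol
n(HCl) left over = 4.959 × 10^-3 mol (1:1 ratio)
n(HCl) consumed by analyte = 0.01841 − 4.959 × 10^-3 = 0.01345 mol
From the 1:2 ratio, n(Mg(OH)2) = 1/2 × 0.01345 = 6.725 × 10^-3 mol
mass of Mg(OH)2 = 6.725 × 10^-3 × 58.32 = 0.3922 g

0.3922 g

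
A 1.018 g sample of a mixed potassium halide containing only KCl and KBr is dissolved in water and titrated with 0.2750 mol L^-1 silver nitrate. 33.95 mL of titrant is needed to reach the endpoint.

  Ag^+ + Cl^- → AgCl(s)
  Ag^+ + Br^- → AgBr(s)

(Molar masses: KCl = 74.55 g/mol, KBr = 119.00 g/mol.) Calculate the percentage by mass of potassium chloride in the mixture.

n(AgNO3) = 0.03395 × 0.2750 = 9.336 × 10^-3 mol
Let x = n(KCl), y = n(KBr).
Titrant: 1x + 1y = 9.336 × 10^-3;  mass: 74.55x + 119.00y = 1.018
Solving, x = 2.093 × 10^-3 mol, y = 7.244 × 10^-3 mol
mass of KCl = 2.093 × 10^-3 × 74.55 = 0.1560 g
% KCl = 0.1560 / 1.018 × 100 = 15.32 %

15.32 %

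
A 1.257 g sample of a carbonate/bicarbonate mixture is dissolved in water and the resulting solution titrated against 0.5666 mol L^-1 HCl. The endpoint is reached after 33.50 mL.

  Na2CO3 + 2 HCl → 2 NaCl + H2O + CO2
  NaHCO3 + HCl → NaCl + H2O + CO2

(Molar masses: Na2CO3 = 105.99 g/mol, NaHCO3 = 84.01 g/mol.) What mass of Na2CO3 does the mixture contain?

0.5769 g

n(HCl) = 0.03350 × 0.5666 = 0.01898 mol
Let x = n(Na2CO3), y = n(NaHCO3).
Titrant: 2x + 1y = 0.01898;  mass: 105.99x + 84.01y = 1.257
Solving, x = 5.443 × 10^-3 mol, y = 8.096 × 10^-3 mol
mass of Na2CO3 = 5.443 × 10^-3 × 105.99 = 0.5769 g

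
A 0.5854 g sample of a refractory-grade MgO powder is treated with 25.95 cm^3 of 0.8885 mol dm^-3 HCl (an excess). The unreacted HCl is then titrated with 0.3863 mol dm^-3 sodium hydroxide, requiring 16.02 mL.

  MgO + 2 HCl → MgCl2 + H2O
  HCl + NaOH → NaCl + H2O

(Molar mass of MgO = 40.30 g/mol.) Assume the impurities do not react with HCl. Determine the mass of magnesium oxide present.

0.3399 g

n(HCl) added = 0.02595 × 0.8885 = 0.02306 mol
n(NaOH) used in back-titration = 0.01602 × 0.3863 = 6.189 × 10^-3 mol
n(HCl) left over = 6.189 × 10^-3 mol (1:1 ratio)
n(HCl) consumed by analyte = 0.02306 − 6.189 × 10^-3 = 0.01687 mol
From the 1:2 ratio, n(MgO) = 1/2 × 0.01687 = 8.434 × 10^-3 mol
mass of MgO = 8.434 × 10^-3 × 40.30 = 0.3399 g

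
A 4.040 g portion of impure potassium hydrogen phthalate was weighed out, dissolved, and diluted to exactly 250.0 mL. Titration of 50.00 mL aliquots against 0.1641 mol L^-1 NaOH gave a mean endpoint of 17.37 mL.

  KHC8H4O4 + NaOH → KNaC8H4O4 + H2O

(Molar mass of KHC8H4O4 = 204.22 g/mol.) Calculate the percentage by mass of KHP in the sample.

n(NaOH) per titration = 0.01737 × 0.1641 = 2.850 × 10^-3 mol
n(KHC8H4O4) in each aliquot = 2.850 × 10^-3 mol (1:1 ratio)
n(KHC8H4O4) in the whole flask = 2.850 × 10^-3 × 250.0/50.00 = 0.01425 mol
mass of KHC8H4O4 = 0.01425 × 204.22 = 2.911 g
% KHC8H4O4 = 2.911 / 4.040 × 100 = 72.04 %

72.04 %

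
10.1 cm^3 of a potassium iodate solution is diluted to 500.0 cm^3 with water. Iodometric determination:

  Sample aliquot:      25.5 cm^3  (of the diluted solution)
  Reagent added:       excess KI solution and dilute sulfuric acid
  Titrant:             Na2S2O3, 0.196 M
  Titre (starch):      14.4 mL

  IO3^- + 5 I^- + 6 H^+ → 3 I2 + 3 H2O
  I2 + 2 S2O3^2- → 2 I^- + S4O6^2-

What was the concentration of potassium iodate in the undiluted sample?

n(S2O3^2-) = 0.0144 × 0.196 = 2.82 × 10^-3 mol
n(I2) = n(S2O3^2-)/2 = 1.41 × 10^-3 mol
From the 1:3 ratio, n(IO3^-) in the aliquot = 1/3 × 1.41 × 10^-3 = 4.70 × 10^-4 mol
[IO3^-]_dilute = 4.70 × 10^-4 / 0.0255 = 0.0184 mol/L
[IO3^-]_original = 0.0184 × 500.0/10.1 = 0.913 mol/L

0.913 M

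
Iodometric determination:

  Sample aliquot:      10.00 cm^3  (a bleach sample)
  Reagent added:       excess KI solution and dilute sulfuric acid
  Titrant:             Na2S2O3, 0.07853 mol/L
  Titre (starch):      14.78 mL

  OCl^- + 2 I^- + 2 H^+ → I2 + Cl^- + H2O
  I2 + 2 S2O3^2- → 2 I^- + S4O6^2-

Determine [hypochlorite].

n(S2O3^2-) = 0.01478 × 0.07853 = 1.161 × 10^-3 mol
n(I2) = n(S2O3^2-)/2 = 5.803 × 10^-4 mol
n(OCl^-) in the aliquot = 5.803 × 10^-4 mol (1:1 ratio)
[OCl^-] = 5.803 × 10^-4 / 0.01000 = 0.05803 mol/L

0.05803 mol/L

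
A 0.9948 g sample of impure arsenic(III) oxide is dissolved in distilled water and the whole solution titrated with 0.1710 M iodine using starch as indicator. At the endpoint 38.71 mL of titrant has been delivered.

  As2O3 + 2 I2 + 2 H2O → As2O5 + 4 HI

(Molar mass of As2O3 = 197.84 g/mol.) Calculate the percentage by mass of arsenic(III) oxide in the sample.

65.82 %

n(I2) = 0.03871 L × 0.1710 mol/L = 6.619 × 10^-3 mol
From the 1:2 ratio, n(As2O3) = 1/2 × 6.619 × 10^-3 = 3.310 × 10^-3 mol
mass of As2O3 = 3.310 × 10^-3 × 197.84 g/mol = 0.6548 g
% As2O3 = 0.6548 / 0.9948 × 100 = 65.82 %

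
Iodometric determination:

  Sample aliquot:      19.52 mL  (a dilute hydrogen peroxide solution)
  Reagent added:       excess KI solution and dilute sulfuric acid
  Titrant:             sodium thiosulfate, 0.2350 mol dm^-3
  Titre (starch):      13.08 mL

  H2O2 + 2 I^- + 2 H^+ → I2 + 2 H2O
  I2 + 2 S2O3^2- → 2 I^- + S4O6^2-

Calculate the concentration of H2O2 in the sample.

0.07873 mol/L

n(S2O3^2-) = 0.01308 × 0.2350 = 3.074 × 10^-3 mol
n(I2) = n(S2O3^2-)/2 = 1.537 × 10^-3 mol
n(H2O2) in the aliquot = 1.537 × 10^-3 mol (1:1 ratio)
[H2O2] = 1.537 × 10^-3 / 0.01952 = 0.07873 mol/L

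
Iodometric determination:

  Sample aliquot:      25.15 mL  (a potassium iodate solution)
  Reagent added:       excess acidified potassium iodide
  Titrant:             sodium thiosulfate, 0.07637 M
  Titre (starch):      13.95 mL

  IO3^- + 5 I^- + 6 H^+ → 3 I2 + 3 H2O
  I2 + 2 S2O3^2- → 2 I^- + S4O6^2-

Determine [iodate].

0.007060 M

n(S2O3^2-) = 0.01395 × 0.07637 = 1.065 × 10^-3 mol
n(I2) = n(S2O3^2-)/2 = 5.327 × 10^-4 mol
From the 1:3 ratio, n(IO3^-) in the aliquot = 1/3 × 5.327 × 10^-4 = 1.776 × 10^-4 mol
[IO3^-] = 1.776 × 10^-4 / 0.02515 = 0.007060 mol/L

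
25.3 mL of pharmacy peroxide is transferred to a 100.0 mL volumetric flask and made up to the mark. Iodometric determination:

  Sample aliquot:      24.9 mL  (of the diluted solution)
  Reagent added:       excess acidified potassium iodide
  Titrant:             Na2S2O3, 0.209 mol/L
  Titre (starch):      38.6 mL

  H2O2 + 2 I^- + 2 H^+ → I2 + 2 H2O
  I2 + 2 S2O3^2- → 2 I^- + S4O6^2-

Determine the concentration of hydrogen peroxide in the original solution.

n(S2O3^2-) = 0.0386 × 0.209 = 8.07 × 10^-3 mol
n(I2) = n(S2O3^2-)/2 = 4.03 × 10^-3 mol
n(H2O2) in the aliquot = 4.03 × 10^-3 mol (1:1 ratio)
[H2O2]_dilute = 4.03 × 10^-3 / 0.0249 = 0.162 mol/L
[H2O2]_original = 0.162 × 100.0/25.3 = 0.640 mol/L

0.640 mol/L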